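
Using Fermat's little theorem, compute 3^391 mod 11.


Fermat's little theorem: if p is prime and gcd(a,p)=1, then a^(p-1) ≡ 1 (mod p)
p = 11 is prime, gcd(3,11) = 1
Reduce exponent: 391 mod 10 = 1
So 3^391 ≡ 3^1 (mod 11)
3^1 mod 11 = 3

3^391 ≡ 3 (mod 11)


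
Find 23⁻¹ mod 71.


Use the extended Euclidean algorithm to write 1 = 23·s + 71·t; then s mod 71 is the inverse.
Euclidean algorithm:
  23 = 0·71 + 23
  71 = 3·23 + 2
  23 = 11·2 + 1
  2 = 2·1 + 0
gcd(23,71) = 1
Back-substitution gives: 23·(34) + 71·(-11) = 1
So 23⁻¹ ≡ 34 ≡ 34 (mod 71)
Check: 23 × 34 = 782 ≡ 1 (mod 71) ✓

23⁻¹ ≡ 34 (mod 71)


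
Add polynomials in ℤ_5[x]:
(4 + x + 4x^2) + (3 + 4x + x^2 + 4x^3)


Add coefficients mod 5:
x^0: 4 + 3 = 2 (mod 5)
x^1: 1 + 4 = 0 (mod 5)
x^2: 4 + 1 = 0 (mod 5)
x^3: 0 + 4 = 4 (mod 5)
Result: 2 + 4x^3

f + g = 2 + 4x^3


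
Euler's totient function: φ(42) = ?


Factor n: 42 = 2 × 3 × 7
φ(n) = n · ∏(1 - 1/p) over distinct primes p | n
φ(42) = 42 · (1 - 1/2) · (1 - 1/3) · (1 - 1/7) = 12

φ(42) = 12


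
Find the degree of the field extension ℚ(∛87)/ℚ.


∛87 has minimal polynomial x³ - 87 (irreducible over ℚ since 87 is not a perfect cube)

[ℚ(∛87)/ℚ] = 3


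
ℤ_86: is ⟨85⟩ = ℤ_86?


g generates ℤ_n iff gcd(g, n) = 1
gcd(85, 86) = 1
Since gcd = 1, 85 is a generator.

Yes, 85 generates ℤ_86


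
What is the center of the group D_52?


Z(G) = {g ∈ G | gx = xg for all x ∈ G}
For even n, Z(D_n) = {e, r^(n/2)}: the 180° rotation r^26 commutes with every reflection and rotation

Z(D_52) = {e, r^26}


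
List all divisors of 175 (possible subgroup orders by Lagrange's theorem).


Lagrange's theorem: |H| divides |G|
|G| = 175
Divisors of 175: 1, 5, 7, 25, 35, 175

Possible subgroup orders: {1, 5, 7, 25, 35, 175}


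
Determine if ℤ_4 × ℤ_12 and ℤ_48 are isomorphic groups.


Comparing ℤ_4 × ℤ_12 and ℤ_48:
gcd(4,12) = 4 ≠ 1. Max element order in ℤ_4×ℤ_12 is lcm(4,12) = 12 < 48, so it has no element of order 48

No, ℤ_4 × ℤ_12 ≇ ℤ_48


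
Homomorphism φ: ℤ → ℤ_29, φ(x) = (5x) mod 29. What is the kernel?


Kernel = preimage of identity
ker(φ) = {x ∈ ℤ : 5x ≡ 0 (mod 29)}. gcd(5,29) = 1, so 5x ≡ 0 (mod 29) ⟺ x ≡ 0 (mod 29/1 = 29). Hence ker(φ) = 29ℤ

ker(φ) = 29ℤ


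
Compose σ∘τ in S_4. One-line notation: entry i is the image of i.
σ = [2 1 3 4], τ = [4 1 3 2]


σ∘τ: apply τ first, then σ
1 →τ 4 →σ 4
2 →τ 1 →σ 2
3 →τ 3 →σ 3
4 →τ 2 →σ 1

σ∘τ = [4 2 3 1]


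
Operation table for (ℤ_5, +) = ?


Elements: {0, 1, 2, 3, 4}
Operation: addition mod 5
Entry (a, b) = (a + b) mod 5

Cayley table:
  | 0 | 1 | 2 | 3 | 4
0 | 0 | 1 | 2 | 3 | 4
1 | 1 | 2 | 3 | 4 | 0
2 | 2 | 3 | 4 | 0 | 1
3 | 3 | 4 | 0 | 1 | 2
4 | 4 | 0 | 1 | 2 | 3


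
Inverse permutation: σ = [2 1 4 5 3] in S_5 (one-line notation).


To find σ⁻¹, swap domain and range:
σ(1) = 2 → σ⁻¹(2) = 1
σ(2) = 1 → σ⁻¹(1) = 2
σ(3) = 4 → σ⁻¹(4) = 3
σ(4) = 5 → σ⁻¹(5) = 4
σ(5) = 3 → σ⁻¹(3) = 5

σ⁻¹ = [2 1 5 3 4]


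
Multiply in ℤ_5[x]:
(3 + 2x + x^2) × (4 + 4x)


Expand and collect like terms; reduce coefficients mod 5:
x^0: 3·4 = 12 ≡ 2 (mod 5)
x^1: 3·4 + 2·4 = 20 ≡ 0 (mod 5)
x^2: 2·4 + 1·4 = 12 ≡ 2 (mod 5)
x^3: 1·4 = 4 ≡ 4 (mod 5)
Result: 2 + 2x^2 + 4x^3

f · g = 2 + 2x^2 + 4x^3


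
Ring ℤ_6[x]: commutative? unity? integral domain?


ℤ_6 has zero divisors (2·3 ≡ 0), and these lift to constant zero divisors in ℤ_6[x]; so not an integral domain
Commutative: Yes
Integral domain: No
Has unity: Yes

ℤ_6[x]: Commutative=Yes, Unity=Yes


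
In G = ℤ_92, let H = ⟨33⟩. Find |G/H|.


|⟨33⟩| = n / gcd(33, 92) = 92 / 1 = 92
H is normal (ℤ_92 is abelian).
|G/H| = |G| / |H| = 92 / 92 = 1

|G/H| = 1


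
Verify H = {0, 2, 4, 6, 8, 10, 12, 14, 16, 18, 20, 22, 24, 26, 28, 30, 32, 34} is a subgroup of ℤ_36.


Subgroup test for H = {0, 2, 4, 6, 8, 10, 12, 14, 16, 18, 20, 22, 24, 26, 28, 30, 32, 34} in (ℤ_36, +):
(1) 0 ∈ H? Yes
(2) Closure: for all a,b ∈ H, (a+b) mod 36 ∈ H? Yes
(3) Inverses: for all a ∈ H, -a mod 36 ∈ H? Yes

Yes, H is a subgroup of ℤ_36


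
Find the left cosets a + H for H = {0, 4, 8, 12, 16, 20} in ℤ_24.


H = {0, 4, 8, 12, 16, 20}, |H| = 6
Number of cosets = |G|/|H| = 24/6 = 4
0 + H = {0, 4, 8, 12, 16, 20}
1 + H = {1, 5, 9, 13, 17, 21}
2 + H = {2, 6, 10, 14, 18, 22}
3 + H = {3, 7, 11, 15, 19, 23}

Cosets: 0+H={0,4,8,12,16,20}; 1+H={1,5,9,13,17,21}; 2+H={2,6,10,14,18,22}; 3+H={3,7,11,15,19,23}


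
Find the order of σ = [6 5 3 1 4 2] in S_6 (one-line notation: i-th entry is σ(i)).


Cycle decomposition: (1 6 2 5 4)
Cycle lengths: 5
Order = lcm(5) = 5

ord(σ) = 5


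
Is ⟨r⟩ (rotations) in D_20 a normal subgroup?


H = ⟨r⟩ (rotations) in D_20
The rotation subgroup ⟨r⟩ has index 2 in D_20, so it is normal

Yes, normal subgroup


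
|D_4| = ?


|D_n| = 2n (n rotations and n reflections)
|D_4| = 2×4 = 8

|D_4| = 8


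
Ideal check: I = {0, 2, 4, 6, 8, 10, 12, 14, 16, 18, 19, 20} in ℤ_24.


Check ideal conditions for I = {0, 2, 4, 6, 8, 10, 12, 14, 16, 18, 19, 20} in ℤ_24:
(1) I is an additive subgroup? No
(2) For r ∈ ℤ_24 and a ∈ I: r·a ∈ I? No  [counterexample: r=3, a=19, r·a mod 24 = 9 ∉ I]

No, I is not an ideal of ℤ_24


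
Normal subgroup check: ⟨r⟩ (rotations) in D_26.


H = ⟨r⟩ (rotations) in D_26
The rotation subgroup ⟨r⟩ has index 2 in D_26, so it is normal

Yes, normal subgroup


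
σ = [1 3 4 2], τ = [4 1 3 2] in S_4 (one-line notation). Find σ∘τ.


σ∘τ: apply τ first, then σ
1 →τ 4 →σ 2
2 →τ 1 →σ 1
3 →τ 3 →σ 4
4 →τ 2 →σ 3

σ∘τ = [2 1 4 3]


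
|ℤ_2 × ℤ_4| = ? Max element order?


|ℤ_2 × ℤ_4| = 2 × 4 = 8
Max element order = lcm(2,4) = 4
Cyclic? No (gcd=2)

|ℤ_2×ℤ_4| = 8, max element order = 4


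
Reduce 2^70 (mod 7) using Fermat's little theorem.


Fermat's little theorem: if p is prime and gcd(a,p)=1, then a^(p-1) ≡ 1 (mod p)
p = 7 is prime, gcd(2,7) = 1
Reduce exponent: 70 mod 6 = 4
So 2^70 ≡ 2^4 (mod 7)
2^4 mod 7 = 2

2^70 ≡ 2 (mod 7)


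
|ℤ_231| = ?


ℤ_n has n elements.

|ℤ_231| = 231


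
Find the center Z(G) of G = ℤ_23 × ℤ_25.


Z(G) = {g ∈ G | gx = xg for all x ∈ G}
Direct product of abelian groups is abelian, so Z(G) = G

Z(ℤ_23 × ℤ_25) = ℤ_23 × ℤ_25


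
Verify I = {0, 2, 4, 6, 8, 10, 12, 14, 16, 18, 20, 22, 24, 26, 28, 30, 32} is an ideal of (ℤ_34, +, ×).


Check ideal conditions for I = {0, 2, 4, 6, 8, 10, 12, 14, 16, 18, 20, 22, 24, 26, 28, 30, 32} in ℤ_34:
(1) I is an additive subgroup? Yes
(2) For r ∈ ℤ_34 and a ∈ I: r·a ∈ I? Yes

Yes, I is an ideal of ℤ_34


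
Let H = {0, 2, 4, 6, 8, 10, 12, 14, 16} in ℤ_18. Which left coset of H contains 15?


15 + H = {15 + h (mod 18) : h ∈ H}
15+0=15, 15+2=17, 15+4=1, 15+6=3, 15+8=5, 15+10=7, 15+12=9, 15+14=11, 15+16=13
15 + H = {1, 3, 5, 7, 9, 11, 13, 15, 17} = 1 + H

15 + H = {1, 3, 5, 7, 9, 11, 13, 15, 17}


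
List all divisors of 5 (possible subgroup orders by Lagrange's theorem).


Lagrange's theorem: |H| divides |G|
|G| = 5
Divisors of 5: 1, 5

Possible subgroup orders: {1, 5}


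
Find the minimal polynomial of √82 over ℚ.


√82 satisfies x² - 82 = 0, irreducible over ℚ since 82 is squarefree

Minimal polynomial: x² - 82


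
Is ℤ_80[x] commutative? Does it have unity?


ℤ_80 has zero divisors (2·40 ≡ 0), and these lift to constant zero divisors in ℤ_80[x]; so not an integral domain
Commutative: Yes
Integral domain: No
Has unity: Yes

ℤ_80[x]: Commutative=Yes, Unity=Yes


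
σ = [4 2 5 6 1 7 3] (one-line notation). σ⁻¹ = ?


To find σ⁻¹, swap domain and range:
σ(1) = 4 → σ⁻¹(4) = 1
σ(2) = 2 → σ⁻¹(2) = 2
σ(3) = 5 → σ⁻¹(5) = 3
σ(4) = 6 → σ⁻¹(6) = 4
σ(5) = 1 → σ⁻¹(1) = 5
σ(6) = 7 → σ⁻¹(7) = 6
σ(7) = 3 → σ⁻¹(3) = 7

σ⁻¹ = [5 2 7 1 3 4 6]


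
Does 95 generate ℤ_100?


g generates ℤ_n iff gcd(g, n) = 1
gcd(95, 100) = 5
Since gcd = 5 ≠ 1, ⟨95⟩ has order 20 < 100, so 95 is not a generator.

No, 95 does not generate ℤ_100


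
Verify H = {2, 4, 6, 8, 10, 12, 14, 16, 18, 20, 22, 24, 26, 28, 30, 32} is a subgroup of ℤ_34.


Subgroup test for H = {2, 4, 6, 8, 10, 12, 14, 16, 18, 20, 22, 24, 26, 28, 30, 32} in (ℤ_34, +):
(1) 0 ∈ H? No
(2) Closure: for all a,b ∈ H, (a+b) mod 34 ∈ H? No  [counterexample: 2 + 32 = 0 ∉ H]
(3) Inverses: for all a ∈ H, -a mod 34 ∈ H? Yes

No, H is not a subgroup of ℤ_34


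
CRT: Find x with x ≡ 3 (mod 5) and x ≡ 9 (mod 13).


m₁ = 5, m₂ = 13, gcd = 1, so CRT applies. M = m₁·m₂ = 65
Let M₁ = M/m₁ = 13, M₂ = M/m₂ = 5
Find y₁ ≡ M₁⁻¹ (mod m₁): 13⁻¹ ≡ 2 (mod 5)
Find y₂ ≡ M₂⁻¹ (mod m₂): 5⁻¹ ≡ 8 (mod 13)
x = a₁·M₁·y₁ + a₂·M₂·y₂ = 3·13·2 + 9·5·8 = 438
Reduce mod 65: x ≡ 48
Check: 48 mod 5 = 3 ✓, 48 mod 13 = 9 ✓

x ≡ 48 (mod 65)


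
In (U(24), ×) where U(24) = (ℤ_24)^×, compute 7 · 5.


Operation: multiplication mod 24
7 · 5 = (a × b) mod 24 with a = 7, b = 5

7 · 5 = 11


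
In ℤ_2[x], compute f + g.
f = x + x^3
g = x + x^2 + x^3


Add coefficients mod 2:
x^0: 0 + 0 = 0 (mod 2)
x^1: 1 + 1 = 0 (mod 2)
x^2: 0 + 1 = 1 (mod 2)
x^3: 1 + 1 = 0 (mod 2)
Result: x^2

f + g = x^2


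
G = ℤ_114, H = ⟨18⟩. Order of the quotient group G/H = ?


|⟨18⟩| = n / gcd(18, 114) = 114 / 6 = 19
H is normal (ℤ_114 is abelian).
|G/H| = |G| / |H| = 114 / 19 = 6

|G/H| = 6


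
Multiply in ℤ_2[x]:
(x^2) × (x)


Expand and collect like terms; reduce coefficients mod 2:
x^0: 0·0 = 0 ≡ 0 (mod 2)
x^1: 0·1 + 0·0 = 0 ≡ 0 (mod 2)
x^2: 0·1 + 1·0 = 0 ≡ 0 (mod 2)
x^3: 1·1 = 1 ≡ 1 (mod 2)
Result: x^3

f · g = x^3


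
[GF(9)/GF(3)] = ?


GF(9) = GF(3^2), so the extension degree is 2

[GF(9)/GF(3)] = 2


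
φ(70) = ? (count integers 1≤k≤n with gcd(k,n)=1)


Factor n: 70 = 2 × 5 × 7
φ(n) = n · ∏(1 - 1/p) over distinct primes p | n
φ(70) = 70 · (1 - 1/2) · (1 - 1/5) · (1 - 1/7) = 24

φ(70) = 24


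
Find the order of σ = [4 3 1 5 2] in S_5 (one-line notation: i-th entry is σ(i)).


Cycle decomposition: (1 4 5 2 3)
Cycle lengths: 5
Order = lcm(5) = 5

ord(σ) = 5


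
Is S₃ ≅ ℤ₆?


Comparing S₃ and ℤ₆:
S₃ is non-abelian, ℤ₆ is abelian

No, S₃ ≇ ℤ₆


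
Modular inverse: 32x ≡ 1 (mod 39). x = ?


Use the extended Euclidean algorithm to write 1 = 32·s + 39·t; then s mod 39 is the inverse.
Euclidean algorithm:
  32 = 0·39 + 32
  39 = 1·32 + 7
  32 = 4·7 + 4
  7 = 1·4 + 3
  4 = 1·3 + 1
  3 = 3·1 + 0
gcd(32,39) = 1
Back-substitution gives: 32·(11) + 39·(-9) = 1
So 32⁻¹ ≡ 11 ≡ 11 (mod 39)
Check: 32 × 11 = 352 ≡ 1 (mod 39) ✓

32⁻¹ ≡ 11 (mod 39)


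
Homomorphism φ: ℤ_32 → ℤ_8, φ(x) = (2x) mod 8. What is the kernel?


Kernel = preimage of identity
ker(φ) = {x ∈ ℤ_32 : 2x ≡ 0 (mod 8)}. Since 8 | 32, φ is well-defined. The kernel is the cyclic subgroup ⟨4⟩ of ℤ_32 (order 8), i.e. {0, 4, 8, 12, 16, 20, 24, 28}

ker(φ) = {0, 4, 8, 12, 16, 20, 24, 28}


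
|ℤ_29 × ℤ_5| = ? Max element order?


|ℤ_29 × ℤ_5| = 29 × 5 = 145
Max element order = lcm(29,5) = 145
Cyclic? Yes (gcd=1)

|ℤ_29×ℤ_5| = 145, max element order = 145


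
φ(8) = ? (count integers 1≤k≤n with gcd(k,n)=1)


φ(n) = count of k ∈ {1,...,n} with gcd(k,n)=1
Coprimes to 8: {1, 3, 5, 7}
Count: 4

φ(8) = 4


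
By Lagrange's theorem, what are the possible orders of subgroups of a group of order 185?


Lagrange's theorem: |H| divides |G|
|G| = 185
Divisors of 185: 1, 5, 37, 185

Possible subgroup orders: {1, 5, 37, 185}


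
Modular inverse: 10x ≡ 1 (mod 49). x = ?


Use the extended Euclidean algorithm to write 1 = 10·s + 49·t; then s mod 49 is the inverse.
Euclidean algorithm:
  10 = 0·49 + 10
  49 = 4·10 + 9
  10 = 1·9 + 1
  9 = 9·1 + 0
gcd(10,49) = 1
Back-substitution gives: 10·(5) + 49·(-1) = 1
So 10⁻¹ ≡ 5 ≡ 5 (mod 49)
Check: 10 × 5 = 50 ≡ 1 (mod 49) ✓

10⁻¹ ≡ 5 (mod 49)


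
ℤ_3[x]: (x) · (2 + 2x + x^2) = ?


Expand and collect like terms; reduce coefficients mod 3:
x^0: 0·2 = 0 ≡ 0 (mod 3)
x^1: 0·2 + 1·2 = 2 ≡ 2 (mod 3)
x^2: 0·1 + 1·2 = 2 ≡ 2 (mod 3)
x^3: 1·1 = 1 ≡ 1 (mod 3)
Result: 2x + 2x^2 + x^3

f · g = 2x + 2x^2 + x^3


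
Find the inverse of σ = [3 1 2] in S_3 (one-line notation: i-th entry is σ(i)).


To find σ⁻¹, swap domain and range:
σ(1) = 3 → σ⁻¹(3) = 1
σ(2) = 1 → σ⁻¹(1) = 2
σ(3) = 2 → σ⁻¹(2) = 3

σ⁻¹ = [2 3 1]


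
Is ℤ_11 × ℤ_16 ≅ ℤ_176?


Comparing ℤ_11 × ℤ_16 and ℤ_176:
gcd(11,16) = 1, so ℤ_11 × ℤ_16 ≅ ℤ_176 (CRT)

Yes, ℤ_11 × ℤ_16 ≅ ℤ_176


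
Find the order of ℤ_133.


ℤ_n has n elements.

|ℤ_133| = 133


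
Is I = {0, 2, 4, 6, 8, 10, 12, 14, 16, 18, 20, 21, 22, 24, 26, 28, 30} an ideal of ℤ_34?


Check ideal conditions for I = {0, 2, 4, 6, 8, 10, 12, 14, 16, 18, 20, 21, 22, 24, 26, 28, 30} in ℤ_34:
(1) I is an additive subgroup? No
(2) For r ∈ ℤ_34 and a ∈ I: r·a ∈ I? No  [counterexample: r=2, a=16, r·a mod 34 = 32 ∉ I]

No, I is not an ideal of ℤ_34


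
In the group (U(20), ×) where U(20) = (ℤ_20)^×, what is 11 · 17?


Operation: multiplication mod 20
11 · 17 = (a × b) mod 20 with a = 11, b = 17

11 · 17 = 7


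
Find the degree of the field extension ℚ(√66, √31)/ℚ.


[ℚ(√66,√31):ℚ] = [ℚ(√66,√31):ℚ(√66)]·[ℚ(√66):ℚ] = 2·2 = 4

[ℚ(√66, √31)/ℚ] = 4


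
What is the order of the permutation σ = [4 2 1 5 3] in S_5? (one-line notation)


Cycle decomposition: (1 4 5 3)
Cycle lengths: 4
Order = lcm(4) = 4

ord(σ) = 4


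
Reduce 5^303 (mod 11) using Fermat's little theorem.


Fermat's little theorem: if p is prime and gcd(a,p)=1, then a^(p-1) ≡ 1 (mod p)
p = 11 is prime, gcd(5,11) = 1
Reduce exponent: 303 mod 10 = 3
So 5^303 ≡ 5^3 (mod 11)
5^3 mod 11 = 4

5^303 ≡ 4 (mod 11)


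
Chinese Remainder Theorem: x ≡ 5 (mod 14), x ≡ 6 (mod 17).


m₁ = 14, m₂ = 17, gcd = 1, so CRT applies. M = m₁·m₂ = 238
Let M₁ = M/m₁ = 17, M₂ = M/m₂ = 14
Find y₁ ≡ M₁⁻¹ (mod m₁): 17⁻¹ ≡ 5 (mod 14)
Find y₂ ≡ M₂⁻¹ (mod m₂): 14⁻¹ ≡ 11 (mod 17)
x = a₁·M₁·y₁ + a₂·M₂·y₂ = 5·17·5 + 6·14·11 = 1349
Reduce mod 238: x ≡ 159
Check: 159 mod 14 = 5 ✓, 159 mod 17 = 6 ✓

x ≡ 159 (mod 238)


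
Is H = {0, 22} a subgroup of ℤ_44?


Subgroup test for H = {0, 22} in (ℤ_44, +):
(1) 0 ∈ H? Yes
(2) Closure: for all a,b ∈ H, (a+b) mod 44 ∈ H? Yes
(3) Inverses: for all a ∈ H, -a mod 44 ∈ H? Yes

Yes, H is a subgroup of ℤ_44


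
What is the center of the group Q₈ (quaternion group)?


Z(G) = {g ∈ G | gx = xg for all x ∈ G}
In Q₈ = {±1, ±i, ±j, ±k}, only ±1 commute with every element

Z(Q₈ (quaternion group)) = {1, -1}


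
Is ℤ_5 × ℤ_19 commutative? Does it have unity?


Direct product ring; commutative with unity (1,1); but (1,0)·(0,1) = (0,0) gives zero divisors, so not an integral domain
Commutative: Yes
Integral domain: No
Has unity: Yes

ℤ_5 × ℤ_19: Commutative=Yes, Unity=Yes


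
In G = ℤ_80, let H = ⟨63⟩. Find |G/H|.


|⟨63⟩| = n / gcd(63, 80) = 80 / 1 = 80
H is normal (ℤ_80 is abelian).
|G/H| = |G| / |H| = 80 / 80 = 1

|G/H| = 1


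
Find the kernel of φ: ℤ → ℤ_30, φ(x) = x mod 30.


Kernel = preimage of identity
ker(φ) = {x ∈ ℤ : x ≡ 0 (mod 30)} = 30ℤ = {0, ±30, ±60, ...}

ker(φ) = 30ℤ


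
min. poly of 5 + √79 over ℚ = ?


Let α = 5 + √79. Then α - 5 = √79, so (α - 5)² = 79, giving α² - 10α - 54 = 0. Degree 2 and α ∉ ℚ, so this is the minimal polynomial.

Minimal polynomial: x² - 10x - 54


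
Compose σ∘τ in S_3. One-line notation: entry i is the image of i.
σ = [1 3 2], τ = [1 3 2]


σ∘τ: apply τ first, then σ
1 →τ 1 →σ 1
2 →τ 3 →σ 2
3 →τ 2 →σ 3

σ∘τ = [1 2 3]


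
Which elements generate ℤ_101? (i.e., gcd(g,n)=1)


g generates ℤ_n iff gcd(g,n) = 1
Prime factors of 101: 101
Generators are g ∈ {1,...,100} not divisible by any of these primes.
Generators: {1, 2, 3, 4, 5, 6, 7, 8, 9, 10, 11, 12, 13, 14, 15, 16, 17, 18, 19, 20, 21, 22, 23, 24, 25, 26, 27, 28, 29, 30, 31, 32, 33, 34, 35, 36, 37, 38, 39, 40, 41, 42, 43, 44, 45, 46, 47, 48, 49, 50, 51, 52, 53, 54, 55, 56, 57, 58, 59, 60, 61, 62, 63, 64, 65, 66, 67, 68, 69, 70, 71, 72, 73, 74, 75, 76, 77, 78, 79, 80, 81, 82, 83, 84, 85, 86, 87, 88, 89, 90, 91, 92, 93, 94, 95, 96, 97, 98, 99, 100}
Number of generators = φ(101) = 100

Generators of ℤ_101 = {1, 2, 3, 4, 5, 6, 7, 8, 9, 10, 11, 12, 13, 14, 15, 16, 17, 18, 19, 20, 21, 22, 23, 24, 25, 26, 27, 28, 29, 30, 31, 32, 33, 34, 35, 36, 37, 38, 39, 40, 41, 42, 43, 44, 45, 46, 47, 48, 49, 50, 51, 52, 53, 54, 55, 56, 57, 58, 59, 60, 61, 62, 63, 64, 65, 66, 67, 68, 69, 70, 71, 72, 73, 74, 75, 76, 77, 78, 79, 80, 81, 82, 83, 84, 85, 86, 87, 88, 89, 90, 91, 92, 93, 94, 95, 96, 97, 98, 99, 100}


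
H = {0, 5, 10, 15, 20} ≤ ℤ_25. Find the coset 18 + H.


18 + H = {18 + h (mod 25) : h ∈ H}
18+0=18, 18+5=23, 18+10=3, 18+15=8, 18+20=13
18 + H = {3, 8, 13, 18, 23} = 3 + H

18 + H = {3, 8, 13, 18, 23}


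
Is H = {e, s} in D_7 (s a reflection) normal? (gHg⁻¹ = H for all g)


H = {e, s} in D_7 (s a reflection)
r·s·r⁻¹ = sr⁻² ≠ s for n ≥ 3, so {e, s} is not closed under conjugation

No, not a normal subgroup


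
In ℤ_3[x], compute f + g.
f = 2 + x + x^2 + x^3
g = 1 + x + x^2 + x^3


Add coefficients mod 3:
x^0: 2 + 1 = 0 (mod 3)
x^1: 1 + 1 = 2 (mod 3)
x^2: 1 + 1 = 2 (mod 3)
x^3: 1 + 1 = 2 (mod 3)
Result: 2x + 2x^2 + 2x^3

f + g = 2x + 2x^2 + 2x^3


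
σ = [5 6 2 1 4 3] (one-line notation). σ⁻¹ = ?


To find σ⁻¹, swap domain and range:
σ(1) = 5 → σ⁻¹(5) = 1
σ(2) = 6 → σ⁻¹(6) = 2
σ(3) = 2 → σ⁻¹(2) = 3
σ(4) = 1 → σ⁻¹(1) = 4
σ(5) = 4 → σ⁻¹(4) = 5
σ(6) = 3 → σ⁻¹(3) = 6

σ⁻¹ = [4 3 6 5 1 2]


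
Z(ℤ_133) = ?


Z(G) = {g ∈ G | gx = xg for all x ∈ G}
ℤ_133 is abelian, so Z(G) = G

Z(ℤ_133) = ℤ_133


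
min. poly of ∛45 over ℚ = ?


∛45 satisfies x³ - 45 = 0, irreducible over ℚ (no rational root; 45 is not a perfect cube)

Minimal polynomial: x³ - 45


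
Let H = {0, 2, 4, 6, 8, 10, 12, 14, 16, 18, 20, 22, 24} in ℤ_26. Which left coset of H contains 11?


11 + H = {11 + h (mod 26) : h ∈ H}
11+0=11, 11+2=13, 11+4=15, 11+6=17, 11+8=19, 11+10=21, 11+12=23, 11+14=25, 11+16=1, 11+18=3, 11+20=5, 11+22=7, 11+24=9
11 + H = {1, 3, 5, 7, 9, 11, 13, 15, 17, 19, 21, 23, 25} = 1 + H

11 + H = {1, 3, 5, 7, 9, 11, 13, 15, 17, 19, 21, 23, 25}


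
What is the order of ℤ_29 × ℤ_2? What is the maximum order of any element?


|ℤ_29 × ℤ_2| = 29 × 2 = 58
Max element order = lcm(29,2) = 58
Cyclic? Yes (gcd=1)

|ℤ_29×ℤ_2| = 58, max element order = 58


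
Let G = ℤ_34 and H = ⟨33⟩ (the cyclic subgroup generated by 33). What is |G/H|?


|⟨33⟩| = n / gcd(33, 34) = 34 / 1 = 34
H is normal (ℤ_34 is abelian).
|G/H| = |G| / |H| = 34 / 34 = 1

|G/H| = 1


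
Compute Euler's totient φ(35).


Factor n: 35 = 5 × 7
φ(n) = n · ∏(1 - 1/p) over distinct primes p | n
φ(35) = 35 · (1 - 1/5) · (1 - 1/7) = 24

φ(35) = 24


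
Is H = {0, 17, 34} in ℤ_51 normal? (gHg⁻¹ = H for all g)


H = {0, 17, 34} in ℤ_51
ℤ_51 is abelian; every subgroup of an abelian group is normal

Yes, normal subgroup


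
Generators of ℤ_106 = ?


g generates ℤ_n iff gcd(g,n) = 1
Prime factors of 106: 2, 53
Generators are g ∈ {1,...,105} not divisible by any of these primes.
Generators: {1, 3, 5, 7, 9, 11, 13, 15, 17, 19, 21, 23, 25, 27, 29, 31, 33, 35, 37, 39, 41, 43, 45, 47, 49, 51, 55, 57, 59, 61, 63, 65, 67, 69, 71, 73, 75, 77, 79, 81, 83, 85, 87, 89, 91, 93, 95, 97, 99, 101, 103, 105}
Number of generators = φ(106) = 52

Generators of ℤ_106 = {1, 3, 5, 7, 9, 11, 13, 15, 17, 19, 21, 23, 25, 27, 29, 31, 33, 35, 37, 39, 41, 43, 45, 47, 49, 51, 55, 57, 59, 61, 63, 65, 67, 69, 71, 73, 75, 77, 79, 81, 83, 85, 87, 89, 91, 93, 95, 97, 99, 101, 103, 105}


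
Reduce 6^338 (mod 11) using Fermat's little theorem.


Fermat's little theorem: if p is prime and gcd(a,p)=1, then a^(p-1) ≡ 1 (mod p)
p = 11 is prime, gcd(6,11) = 1
Reduce exponent: 338 mod 10 = 8
So 6^338 ≡ 6^8 (mod 11)
6^8 mod 11 = 4

6^338 ≡ 4 (mod 11)


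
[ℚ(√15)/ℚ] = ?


√15 has minimal polynomial x² - 15 (irreducible over ℚ since 15 is squarefree)

[ℚ(√15)/ℚ] = 2


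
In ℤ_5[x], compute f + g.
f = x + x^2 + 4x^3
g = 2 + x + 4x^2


Add coefficients mod 5:
x^0: 0 + 2 = 2 (mod 5)
x^1: 1 + 1 = 2 (mod 5)
x^2: 1 + 4 = 0 (mod 5)
x^3: 4 + 0 = 4 (mod 5)
Result: 2 + 2x + 4x^3

f + g = 2 + 2x + 4x^3


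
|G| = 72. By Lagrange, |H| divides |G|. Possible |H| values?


Lagrange's theorem: |H| divides |G|
|G| = 72
Divisors of 72: 1, 2, 3, 4, 6, 8, 9, 12, 18, 24, 36, 72

Possible subgroup orders: {1, 2, 3, 4, 6, 8, 9, 12, 18, 24, 36, 72}


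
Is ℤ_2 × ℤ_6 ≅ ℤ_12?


Comparing ℤ_2 × ℤ_6 and ℤ_12:
gcd(2,6) = 2 ≠ 1. Max element order in ℤ_2×ℤ_6 is lcm(2,6) = 6 < 12, so it has no element of order 12

No, ℤ_2 × ℤ_6 ≇ ℤ_12


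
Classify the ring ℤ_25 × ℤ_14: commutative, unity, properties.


Direct product ring; commutative with unity (1,1); but (1,0)·(0,1) = (0,0) gives zero divisors, so not an integral domain
Commutative: Yes
Integral domain: No
Has unity: Yes

ℤ_25 × ℤ_14: Commutative=Yes, Unity=Yes


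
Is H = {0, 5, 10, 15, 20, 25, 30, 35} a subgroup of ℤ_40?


Subgroup test for H = {0, 5, 10, 15, 20, 25, 30, 35} in (ℤ_40, +):
(1) 0 ∈ H? Yes
(2) Closure: for all a,b ∈ H, (a+b) mod 40 ∈ H? Yes
(3) Inverses: for all a ∈ H, -a mod 40 ∈ H? Yes

Yes, H is a subgroup of ℤ_40


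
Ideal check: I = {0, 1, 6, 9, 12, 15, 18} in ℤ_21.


Check ideal conditions for I = {0, 1, 6, 9, 12, 15, 18} in ℤ_21:
(1) I is an additive subgroup? No
(2) For r ∈ ℤ_21 and a ∈ I: r·a ∈ I? No  [counterexample: r=2, a=1, r·a mod 21 = 2 ∉ I]

No, I is not an ideal of ℤ_21


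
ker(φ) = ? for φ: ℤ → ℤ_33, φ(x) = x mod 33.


Kernel = preimage of identity
ker(φ) = {x ∈ ℤ : x ≡ 0 (mod 33)} = 33ℤ = {0, ±33, ±66, ...}

ker(φ) = 33ℤ


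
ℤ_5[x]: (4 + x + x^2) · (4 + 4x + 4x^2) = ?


Expand and collect like terms; reduce coefficients mod 5:
x^0: 4·4 = 16 ≡ 1 (mod 5)
x^1: 4·4 + 1·4 = 20 ≡ 0 (mod 5)
x^2: 4·4 + 1·4 + 1·4 = 24 ≡ 4 (mod 5)
x^3: 1·4 + 1·4 = 8 ≡ 3 (mod 5)
x^4: 1·4 = 4 ≡ 4 (mod 5)
Result: 1 + 4x^2 + 3x^3 + 4x^4

f · g = 1 + 4x^2 + 3x^3 + 4x^4


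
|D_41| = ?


|D_n| = 2n (n rotations and n reflections)
|D_41| = 2×41 = 82

|D_41| = 82


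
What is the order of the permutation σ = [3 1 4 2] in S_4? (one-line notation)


Cycle decomposition: (1 3 4 2)
Cycle lengths: 4
Order = lcm(4) = 4

ord(σ) = 4


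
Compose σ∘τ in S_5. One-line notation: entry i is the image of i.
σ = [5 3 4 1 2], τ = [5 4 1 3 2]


σ∘τ: apply τ first, then σ
1 →τ 5 →σ 2
2 →τ 4 →σ 1
3 →τ 1 →σ 5
4 →τ 3 →σ 4
5 →τ 2 →σ 3

σ∘τ = [2 1 5 4 3]


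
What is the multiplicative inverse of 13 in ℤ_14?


Use the extended Euclidean algorithm to write 1 = 13·s + 14·t; then s mod 14 is the inverse.
Euclidean algorithm:
  13 = 0·14 + 13
  14 = 1·13 + 1
  13 = 13·1 + 0
gcd(13,14) = 1
Back-substitution gives: 13·(-1) + 14·(1) = 1
So 13⁻¹ ≡ -1 ≡ 13 (mod 14)
Check: 13 × 13 = 169 ≡ 1 (mod 14) ✓

13⁻¹ ≡ 13 (mod 14)


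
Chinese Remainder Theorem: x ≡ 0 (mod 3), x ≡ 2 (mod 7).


m₁ = 3, m₂ = 7, gcd = 1, so CRT applies. M = m₁·m₂ = 21
Let M₁ = M/m₁ = 7, M₂ = M/m₂ = 3
Find y₁ ≡ M₁⁻¹ (mod m₁): 7⁻¹ ≡ 1 (mod 3)
Find y₂ ≡ M₂⁻¹ (mod m₂): 3⁻¹ ≡ 5 (mod 7)
x = a₁·M₁·y₁ + a₂·M₂·y₂ = 0·7·1 + 2·3·5 = 30
Reduce mod 21: x ≡ 9
Check: 9 mod 3 = 0 ✓, 9 mod 7 = 2 ✓

x ≡ 9 (mod 21)


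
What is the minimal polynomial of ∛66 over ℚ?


∛66 satisfies x³ - 66 = 0, irreducible over ℚ (no rational root; 66 is not a perfect cube)

Minimal polynomial: x³ - 66


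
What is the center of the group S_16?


Z(G) = {g ∈ G | gx = xg for all x ∈ G}
S_n is non-abelian for n ≥ 3; Z(S_16) is trivial

Z(S_16) = {e}


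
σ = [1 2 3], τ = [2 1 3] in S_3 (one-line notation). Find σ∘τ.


σ∘τ: apply τ first, then σ
1 →τ 2 →σ 2
2 →τ 1 →σ 1
3 →τ 3 →σ 3

σ∘τ = [2 1 3]


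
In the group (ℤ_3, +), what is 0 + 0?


Operation: addition mod 3
0 + 0 = (a + b) mod 3 with a = 0, b = 0

0 + 0 = 0


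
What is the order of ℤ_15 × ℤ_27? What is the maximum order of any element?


|ℤ_15 × ℤ_27| = 15 × 27 = 405
Max element order = lcm(15,27) = 135
Cyclic? No (gcd=3)

|ℤ_15×ℤ_27| = 405, max element order = 135


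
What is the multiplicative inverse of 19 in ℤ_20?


Use the extended Euclidean algorithm to write 1 = 19·s + 20·t; then s mod 20 is the inverse.
Euclidean algorithm:
  19 = 0·20 + 19
  20 = 1·19 + 1
  19 = 19·1 + 0
gcd(19,20) = 1
Back-substitution gives: 19·(-1) + 20·(1) = 1
So 19⁻¹ ≡ -1 ≡ 19 (mod 20)
Check: 19 × 19 = 361 ≡ 1 (mod 20) ✓

19⁻¹ ≡ 19 (mod 20)


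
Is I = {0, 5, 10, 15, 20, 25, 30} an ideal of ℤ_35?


Check ideal conditions for I = {0, 5, 10, 15, 20, 25, 30} in ℤ_35:
(1) I is an additive subgroup? Yes
(2) For r ∈ ℤ_35 and a ∈ I: r·a ∈ I? Yes

Yes, I is an ideal of ℤ_35


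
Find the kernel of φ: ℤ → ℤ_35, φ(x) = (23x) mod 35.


Kernel = preimage of identity
ker(φ) = {x ∈ ℤ : 23x ≡ 0 (mod 35)}. gcd(23,35) = 1, so 23x ≡ 0 (mod 35) ⟺ x ≡ 0 (mod 35/1 = 35). Hence ker(φ) = 35ℤ

ker(φ) = 35ℤ


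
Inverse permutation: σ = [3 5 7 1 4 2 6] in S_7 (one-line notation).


To find σ⁻¹, swap domain and range:
σ(1) = 3 → σ⁻¹(3) = 1
σ(2) = 5 → σ⁻¹(5) = 2
σ(3) = 7 → σ⁻¹(7) = 3
σ(4) = 1 → σ⁻¹(1) = 4
σ(5) = 4 → σ⁻¹(4) = 5
σ(6) = 2 → σ⁻¹(2) = 6
σ(7) = 6 → σ⁻¹(6) = 7

σ⁻¹ = [4 6 1 5 2 7 3]


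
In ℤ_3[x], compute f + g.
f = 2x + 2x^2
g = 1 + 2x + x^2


Add coefficients mod 3:
x^0: 0 + 1 = 1 (mod 3)
x^1: 2 + 2 = 1 (mod 3)
x^2: 2 + 1 = 0 (mod 3)
Result: 1 + x

f + g = 1 + x


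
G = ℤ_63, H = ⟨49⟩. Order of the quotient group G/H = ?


|⟨49⟩| = n / gcd(49, 63) = 63 / 7 = 9
H is normal (ℤ_63 is abelian).
|G/H| = |G| / |H| = 63 / 9 = 7

|G/H| = 7


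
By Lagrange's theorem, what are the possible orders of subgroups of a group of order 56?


Lagrange's theorem: |H| divides |G|
|G| = 56
Divisors of 56: 1, 2, 4, 7, 8, 14, 28, 56

Possible subgroup orders: {1, 2, 4, 7, 8, 14, 28, 56}


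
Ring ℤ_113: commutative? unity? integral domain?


ℤ_113 is a commutative ring with unity 1; 113 is prime, so ℤ_113 is a field (hence an integral domain)
Commutative: Yes
Integral domain: Yes
Has unity: Yes

ℤ_113: Commutative=Yes, Unity=Yes


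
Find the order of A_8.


|A_n| = n!/2 (even permutations)
|A_8| = 8!/2 = 40320/2 = 20160

|A_8| = 20160


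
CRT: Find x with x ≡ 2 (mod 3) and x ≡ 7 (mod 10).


m₁ = 3, m₂ = 10, gcd = 1, so CRT applies. M = m₁·m₂ = 30
Let M₁ = M/m₁ = 10, M₂ = M/m₂ = 3
Find y₁ ≡ M₁⁻¹ (mod m₁): 10⁻¹ ≡ 1 (mod 3)
Find y₂ ≡ M₂⁻¹ (mod m₂): 3⁻¹ ≡ 7 (mod 10)
x = a₁·M₁·y₁ + a₂·M₂·y₂ = 2·10·1 + 7·3·7 = 167
Reduce mod 30: x ≡ 17
Check: 17 mod 3 = 2 ✓, 17 mod 10 = 7 ✓

x ≡ 17 (mod 30)


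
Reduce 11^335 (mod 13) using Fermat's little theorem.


Fermat's little theorem: if p is prime and gcd(a,p)=1, then a^(p-1) ≡ 1 (mod p)
p = 13 is prime, gcd(11,13) = 1
Reduce exponent: 335 mod 12 = 11
So 11^335 ≡ 11^11 (mod 13)
11^11 mod 13 = 6

11^335 ≡ 6 (mod 13)


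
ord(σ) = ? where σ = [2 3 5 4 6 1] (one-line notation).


Cycle decomposition: (1 2 3 5 6)
Cycle lengths: 5
Order = lcm(5) = 5

ord(σ) = 5


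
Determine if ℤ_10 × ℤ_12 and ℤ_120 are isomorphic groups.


Comparing ℤ_10 × ℤ_12 and ℤ_120:
gcd(10,12) = 2 ≠ 1. Max element order in ℤ_10×ℤ_12 is lcm(10,12) = 60 < 120, so it has no element of order 120

No, ℤ_10 × ℤ_12 ≇ ℤ_120


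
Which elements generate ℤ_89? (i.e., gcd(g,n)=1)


g generates ℤ_n iff gcd(g,n) = 1
Prime factors of 89: 89
Generators are g ∈ {1,...,88} not divisible by any of these primes.
Generators: {1, 2, 3, 4, 5, 6, 7, 8, 9, 10, 11, 12, 13, 14, 15, 16, 17, 18, 19, 20, 21, 22, 23, 24, 25, 26, 27, 28, 29, 30, 31, 32, 33, 34, 35, 36, 37, 38, 39, 40, 41, 42, 43, 44, 45, 46, 47, 48, 49, 50, 51, 52, 53, 54, 55, 56, 57, 58, 59, 60, 61, 62, 63, 64, 65, 66, 67, 68, 69, 70, 71, 72, 73, 74, 75, 76, 77, 78, 79, 80, 81, 82, 83, 84, 85, 86, 87, 88}
Number of generators = φ(89) = 88

Generators of ℤ_89 = {1, 2, 3, 4, 5, 6, 7, 8, 9, 10, 11, 12, 13, 14, 15, 16, 17, 18, 19, 20, 21, 22, 23, 24, 25, 26, 27, 28, 29, 30, 31, 32, 33, 34, 35, 36, 37, 38, 39, 40, 41, 42, 43, 44, 45, 46, 47, 48, 49, 50, 51, 52, 53, 54, 55, 56, 57, 58, 59, 60, 61, 62, 63, 64, 65, 66, 67, 68, 69, 70, 71, 72, 73, 74, 75, 76, 77, 78, 79, 80, 81, 82, 83, 84, 85, 86, 87, 88}


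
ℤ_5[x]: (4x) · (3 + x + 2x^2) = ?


Expand and collect like terms; reduce coefficients mod 5:
x^0: 0·3 = 0 ≡ 0 (mod 5)
x^1: 0·1 + 4·3 = 12 ≡ 2 (mod 5)
x^2: 0·2 + 4·1 = 4 ≡ 4 (mod 5)
x^3: 4·2 = 8 ≡ 3 (mod 5)
Result: 2x + 4x^2 + 3x^3

f · g = 2x + 4x^2 + 3x^3


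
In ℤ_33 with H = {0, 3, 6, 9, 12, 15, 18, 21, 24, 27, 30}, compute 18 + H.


18 + H = {18 + h (mod 33) : h ∈ H}
18+0=18, 18+3=21, 18+6=24, 18+9=27, 18+12=30, 18+15=0, 18+18=3, 18+21=6, 18+24=9, 18+27=12, 18+30=15
18 + H = {0, 3, 6, 9, 12, 15, 18, 21, 24, 27, 30} = 0 + H

18 + H = {0, 3, 6, 9, 12, 15, 18, 21, 24, 27, 30}


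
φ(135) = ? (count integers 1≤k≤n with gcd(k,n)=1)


Factor n: 135 = 3^3 × 5
φ(n) = n · ∏(1 - 1/p) over distinct primes p | n
φ(135) = 135 · (1 - 1/3) · (1 - 1/5) = 72

φ(135) = 72


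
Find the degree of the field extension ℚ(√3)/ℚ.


√3 has minimal polynomial x² - 3 (irreducible over ℚ since 3 is squarefree)

[ℚ(√3)/ℚ] = 2


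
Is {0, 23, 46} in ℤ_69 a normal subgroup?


H = {0, 23, 46} in ℤ_69
ℤ_69 is abelian; every subgroup of an abelian group is normal

Yes, normal subgroup


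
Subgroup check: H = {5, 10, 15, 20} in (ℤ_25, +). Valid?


Subgroup test for H = {5, 10, 15, 20} in (ℤ_25, +):
(1) 0 ∈ H? No
(2) Closure: for all a,b ∈ H, (a+b) mod 25 ∈ H? No  [counterexample: 5 + 20 = 0 ∉ H]
(3) Inverses: for all a ∈ H, -a mod 25 ∈ H? Yes

No, H is not a subgroup of ℤ_25


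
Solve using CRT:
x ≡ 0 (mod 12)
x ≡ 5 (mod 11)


m₁ = 12, m₂ = 11, gcd = 1, so CRT applies. M = m₁·m₂ = 132
Let M₁ = M/m₁ = 11, M₂ = M/m₂ = 12
Find y₁ ≡ M₁⁻¹ (mod m₁): 11⁻¹ ≡ 11 (mod 12)
Find y₂ ≡ M₂⁻¹ (mod m₂): 12⁻¹ ≡ 1 (mod 11)
x = a₁·M₁·y₁ + a₂·M₂·y₂ = 0·11·11 + 5·12·1 = 60
Reduce mod 132: x ≡ 60
Check: 60 mod 12 = 0 ✓, 60 mod 11 = 5 ✓

x ≡ 60 (mod 132)


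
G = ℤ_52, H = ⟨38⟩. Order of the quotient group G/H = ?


|⟨38⟩| = n / gcd(38, 52) = 52 / 2 = 26
H is normal (ℤ_52 is abelian).
|G/H| = |G| / |H| = 52 / 26 = 2

|G/H| = 2


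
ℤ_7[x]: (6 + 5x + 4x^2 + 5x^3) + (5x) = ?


Add coefficients mod 7:
x^0: 6 + 0 = 6 (mod 7)
x^1: 5 + 5 = 3 (mod 7)
x^2: 4 + 0 = 4 (mod 7)
x^3: 5 + 0 = 5 (mod 7)
Result: 6 + 3x + 4x^2 + 5x^3

f + g = 6 + 3x + 4x^2 + 5x^3


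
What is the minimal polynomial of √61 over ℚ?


√61 satisfies x² - 61 = 0, irreducible over ℚ since 61 is squarefree

Minimal polynomial: x² - 61


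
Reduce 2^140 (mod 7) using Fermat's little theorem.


Fermat's little theorem: if p is prime and gcd(a,p)=1, then a^(p-1) ≡ 1 (mod p)
p = 7 is prime, gcd(2,7) = 1
Reduce exponent: 140 mod 6 = 2
So 2^140 ≡ 2^2 (mod 7)
2^2 mod 7 = 4

2^140 ≡ 4 (mod 7)


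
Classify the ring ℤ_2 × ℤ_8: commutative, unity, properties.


Direct product ring; commutative with unity (1,1); but (1,0)·(0,1) = (0,0) gives zero divisors, so not an integral domain
Commutative: Yes
Integral domain: No
Has unity: Yes

ℤ_2 × ℤ_8: Commutative=Yes, Unity=Yes


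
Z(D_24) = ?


Z(G) = {g ∈ G | gx = xg for all x ∈ G}
For even n, Z(D_n) = {e, r^(n/2)}: the 180° rotation r^12 commutes with every reflection and rotation

Z(D_24) = {e, r^12}


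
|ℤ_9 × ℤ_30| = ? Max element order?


|ℤ_9 × ℤ_30| = 9 × 30 = 270
Max element order = lcm(9,30) = 90
Cyclic? No (gcd=3)

|ℤ_9×ℤ_30| = 270, max element order = 90


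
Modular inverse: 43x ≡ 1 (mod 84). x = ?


Use the extended Euclidean algorithm to write 1 = 43·s + 84·t; then s mod 84 is the inverse.
Euclidean algorithm:
  43 = 0·84 + 43
  84 = 1·43 + 41
  43 = 1·41 + 2
  41 = 20·2 + 1
  2 = 2·1 + 0
gcd(43,84) = 1
Back-substitution gives: 43·(-41) + 84·(21) = 1
So 43⁻¹ ≡ -41 ≡ 43 (mod 84)
Check: 43 × 43 = 1849 ≡ 1 (mod 84) ✓

43⁻¹ ≡ 43 (mod 84)


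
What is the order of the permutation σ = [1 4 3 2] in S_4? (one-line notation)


Cycle decomposition: (2 4)
Cycle lengths: 2
Order = lcm(2) = 2

ord(σ) = 2


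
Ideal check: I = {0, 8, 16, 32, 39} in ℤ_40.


Check ideal conditions for I = {0, 8, 16, 32, 39} in ℤ_40:
(1) I is an additive subgroup? No
(2) For r ∈ ℤ_40 and a ∈ I: r·a ∈ I? No  [counterexample: r=2, a=32, r·a mod 40 = 24 ∉ I]

No, I is not an ideal of ℤ_40


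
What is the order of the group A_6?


|A_n| = n!/2 (even permutations)
|A_6| = 6!/2 = 720/2 = 360

|A_6| = 360


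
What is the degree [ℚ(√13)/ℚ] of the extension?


√13 has minimal polynomial x² - 13 (irreducible over ℚ since 13 is squarefree)

[ℚ(√13)/ℚ] = 2


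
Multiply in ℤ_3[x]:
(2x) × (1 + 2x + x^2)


Expand and collect like terms; reduce coefficients mod 3:
x^0: 0·1 = 0 ≡ 0 (mod 3)
x^1: 0·2 + 2·1 = 2 ≡ 2 (mod 3)
x^2: 0·1 + 2·2 = 4 ≡ 1 (mod 3)
x^3: 2·1 = 2 ≡ 2 (mod 3)
Result: 2x + x^2 + 2x^3

f · g = 2x + x^2 + 2x^3


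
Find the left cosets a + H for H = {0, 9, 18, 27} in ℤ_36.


H = {0, 9, 18, 27}, |H| = 4
Number of cosets = |G|/|H| = 36/4 = 9
0 + H = {0, 9, 18, 27}
1 + H = {1, 10, 19, 28}
2 + H = {2, 11, 20, 29}
3 + H = {3, 12, 21, 30}
4 + H = {4, 13, 22, 31}
5 + H = {5, 14, 23, 32}
6 + H = {6, 15, 24, 33}
7 + H = {7, 16, 25, 34}
8 + H = {8, 17, 26, 35}

Cosets: 0+H={0,9,18,27}; 1+H={1,10,19,28}; 2+H={2,11,20,29}; 3+H={3,12,21,30}; 4+H={4,13,22,31}; 5+H={5,14,23,32}; 6+H={6,15,24,33}; 7+H={7,16,25,34}; 8+H={8,17,26,35}


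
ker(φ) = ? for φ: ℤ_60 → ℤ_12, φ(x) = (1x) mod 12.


Kernel = preimage of identity
ker(φ) = {x ∈ ℤ_60 : 1x ≡ 0 (mod 12)}. Since 12 | 60, φ is well-defined. The kernel is the cyclic subgroup ⟨12⟩ of ℤ_60 (order 5), i.e. {0, 12, 24, 36, 48}

ker(φ) = {0, 12, 24, 36, 48}


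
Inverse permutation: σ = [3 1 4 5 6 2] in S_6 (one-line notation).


To find σ⁻¹, swap domain and range:
σ(1) = 3 → σ⁻¹(3) = 1
σ(2) = 1 → σ⁻¹(1) = 2
σ(3) = 4 → σ⁻¹(4) = 3
σ(4) = 5 → σ⁻¹(5) = 4
σ(5) = 6 → σ⁻¹(6) = 5
σ(6) = 2 → σ⁻¹(2) = 6

σ⁻¹ = [2 6 1 3 4 5]


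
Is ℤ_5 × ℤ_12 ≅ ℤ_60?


Comparing ℤ_5 × ℤ_12 and ℤ_60:
gcd(5,12) = 1, so ℤ_5 × ℤ_12 ≅ ℤ_60 (CRT)

Yes, ℤ_5 × ℤ_12 ≅ ℤ_60


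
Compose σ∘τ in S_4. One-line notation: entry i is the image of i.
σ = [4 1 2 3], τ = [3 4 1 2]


σ∘τ: apply τ first, then σ
1 →τ 3 →σ 2
2 →τ 4 →σ 3
3 →τ 1 →σ 4
4 →τ 2 →σ 1

σ∘τ = [2 3 4 1]


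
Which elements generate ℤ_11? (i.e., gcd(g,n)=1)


g generates ℤ_n iff gcd(g,n) = 1
Checking each g ∈ {1,...,10}:
gcd(1,11) = 1
gcd(2,11) = 1
gcd(3,11) = 1
gcd(4,11) = 1
gcd(5,11) = 1
gcd(6,11) = 1
gcd(7,11) = 1
gcd(8,11) = 1
gcd(9,11) = 1
gcd(10,11) = 1
Generators: {1, 2, 3, 4, 5, 6, 7, 8, 9, 10}
Number of generators = φ(11) = 10

Generators of ℤ_11 = {1, 2, 3, 4, 5, 6, 7, 8, 9, 10}


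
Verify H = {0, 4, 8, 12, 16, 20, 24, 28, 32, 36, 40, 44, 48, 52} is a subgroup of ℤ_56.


Subgroup test for H = {0, 4, 8, 12, 16, 20, 24, 28, 32, 36, 40, 44, 48, 52} in (ℤ_56, +):
(1) 0 ∈ H? Yes
(2) Closure: for all a,b ∈ H, (a+b) mod 56 ∈ H? Yes
(3) Inverses: for all a ∈ H, -a mod 56 ∈ H? Yes

Yes, H is a subgroup of ℤ_56


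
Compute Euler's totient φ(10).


φ(n) = count of k ∈ {1,...,n} with gcd(k,n)=1
Coprimes to 10: {1, 3, 7, 9}
Count: 4

φ(10) = 4


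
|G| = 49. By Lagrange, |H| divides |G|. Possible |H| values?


Lagrange's theorem: |H| divides |G|
|G| = 49
Divisors of 49: 1, 7, 49

Possible subgroup orders: {1, 7, 49}


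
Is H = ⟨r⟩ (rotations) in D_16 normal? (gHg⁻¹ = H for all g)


H = ⟨r⟩ (rotations) in D_16
The rotation subgroup ⟨r⟩ has index 2 in D_16, so it is normal

Yes, normal subgroup


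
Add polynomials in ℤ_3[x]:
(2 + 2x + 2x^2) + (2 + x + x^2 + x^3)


Add coefficients mod 3:
x^0: 2 + 2 = 1 (mod 3)
x^1: 2 + 1 = 0 (mod 3)
x^2: 2 + 1 = 0 (mod 3)
x^3: 0 + 1 = 1 (mod 3)
Result: 1 + x^3

f + g = 1 + x^3


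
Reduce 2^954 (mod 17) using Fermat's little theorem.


Fermat's little theorem: if p is prime and gcd(a,p)=1, then a^(p-1) ≡ 1 (mod p)
p = 17 is prime, gcd(2,17) = 1
Reduce exponent: 954 mod 16 = 10
So 2^954 ≡ 2^10 (mod 17)
2^10 mod 17 = 4

2^954 ≡ 4 (mod 17)


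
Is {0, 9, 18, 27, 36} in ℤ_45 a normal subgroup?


H = {0, 9, 18, 27, 36} in ℤ_45
ℤ_45 is abelian; every subgroup of an abelian group is normal

Yes, normal subgroup


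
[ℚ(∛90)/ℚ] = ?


∛90 has minimal polynomial x³ - 90 (irreducible over ℚ since 90 is not a perfect cube)

[ℚ(∛90)/ℚ] = 3


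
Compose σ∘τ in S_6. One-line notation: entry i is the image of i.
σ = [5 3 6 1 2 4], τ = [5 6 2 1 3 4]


σ∘τ: apply τ first, then σ
1 →τ 5 →σ 2
2 →τ 6 →σ 4
3 →τ 2 →σ 3
4 →τ 1 →σ 5
5 →τ 3 →σ 6
6 →τ 4 →σ 1

σ∘τ = [2 4 3 5 6 1]


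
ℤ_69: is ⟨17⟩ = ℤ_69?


g generates ℤ_n iff gcd(g, n) = 1
gcd(17, 69) = 1
Since gcd = 1, 17 is a generator.

Yes, 17 generates ℤ_69


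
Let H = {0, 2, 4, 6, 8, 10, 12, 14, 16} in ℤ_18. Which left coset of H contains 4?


4 + H = {4 + h (mod 18) : h ∈ H}
4+0=4, 4+2=6, 4+4=8, 4+6=10, 4+8=12, 4+10=14, 4+12=16, 4+14=0, 4+16=2
4 + H = {0, 2, 4, 6, 8, 10, 12, 14, 16} = 0 + H

4 + H = {0, 2, 4, 6, 8, 10, 12, 14, 16}


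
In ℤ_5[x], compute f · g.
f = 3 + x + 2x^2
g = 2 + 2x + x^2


Expand and collect like terms; reduce coefficients mod 5:
x^0: 3·2 = 6 ≡ 1 (mod 5)
x^1: 3·2 + 1·2 = 8 ≡ 3 (mod 5)
x^2: 3·1 + 1·2 + 2·2 = 9 ≡ 4 (mod 5)
x^3: 1·1 + 2·2 = 5 ≡ 0 (mod 5)
x^4: 2·1 = 2 ≡ 2 (mod 5)
Result: 1 + 3x + 4x^2 + 2x^4

f · g = 1 + 3x + 4x^2 + 2x^4


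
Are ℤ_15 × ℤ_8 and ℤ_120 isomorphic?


Comparing ℤ_15 × ℤ_8 and ℤ_120:
gcd(15,8) = 1, so ℤ_15 × ℤ_8 ≅ ℤ_120 (CRT)

Yes, ℤ_15 × ℤ_8 ≅ ℤ_120


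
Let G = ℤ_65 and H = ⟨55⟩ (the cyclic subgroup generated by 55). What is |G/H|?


|⟨55⟩| = n / gcd(55, 65) = 65 / 5 = 13
H is normal (ℤ_65 is abelian).
|G/H| = |G| / |H| = 65 / 13 = 5

|G/H| = 5
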